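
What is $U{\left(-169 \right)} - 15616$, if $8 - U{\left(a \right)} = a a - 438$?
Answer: $-43731$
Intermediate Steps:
$U{\left(a \right)} = 446 - a^{2}$ ($U{\left(a \right)} = 8 - \left(a a - 438\right) = 8 - \left(a^{2} - 438\right) = 8 - \left(-438 + a^{2}\right) = 446 - a^{2}$)
$U{\left(-169 \right)} - 15616 = \left(446 - \left(-169\right)^{2}\right) - 15616 = \left(446 - 28561\right) - 15616 = -28115 - 15616 = -43731$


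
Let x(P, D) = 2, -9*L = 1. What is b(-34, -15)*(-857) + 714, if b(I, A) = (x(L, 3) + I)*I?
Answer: -931702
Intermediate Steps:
L = -1/9 (L = -1/9*1 = -1/9 ≈ -0.11111)
b(I, A) = I*(2 + I) (b(I, A) = (2 + I)*I = I*(2 + I))
b(-34, -15)*(-857) + 714 = -34*(2 - 34)*(-857) + 714 = -34*(-32)*(-857) + 714 = 1088*(-857) + 714 = -932416 + 714 = -931702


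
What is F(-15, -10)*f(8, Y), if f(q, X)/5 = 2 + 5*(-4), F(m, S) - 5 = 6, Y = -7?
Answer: -990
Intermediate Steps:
F(m, S) = 11 (F(m, S) = 5 + 6 = 11)
f(q, X) = -90 (f(q, X) = 5*(2 + 5*(-4)) = 5*(2 - 20) = 5*(-18) = -90)
F(-15, -10)*f(8, Y) = 11*(-90) = -990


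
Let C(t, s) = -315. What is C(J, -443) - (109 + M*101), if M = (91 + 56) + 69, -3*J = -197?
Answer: -22240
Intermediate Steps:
J = 197/3 (J = -1/3*(-197) = 197/3 ≈ 65.667)
M = 216 (M = 147 + 69 = 216)
C(J, -443) - (109 + M*101) = -315 - (109 + 216*101) = -315 - (109 + 21816) = -315 - 1*21925 = -315 - 21925 = -22240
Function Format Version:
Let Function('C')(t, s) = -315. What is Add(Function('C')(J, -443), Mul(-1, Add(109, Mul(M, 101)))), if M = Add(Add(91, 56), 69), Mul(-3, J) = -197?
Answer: -22240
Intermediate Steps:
J = Rational(197, 3) (J = Mul(Rational(-1, 3), -197) = Rational(197, 3) ≈ 65.667)
M = 216 (M = Add(147, 69) = 216)
Add(Function('C')(J, -443), Mul(-1, Add(109, Mul(M, 101)))) = Add(-315, Mul(-1, Add(109, Mul(216, 101)))) = Add(-315, Mul(-1, Add(109, 21816))) = Add(-315, Mul(-1, 21925)) = Add(-315, -21925) = -22240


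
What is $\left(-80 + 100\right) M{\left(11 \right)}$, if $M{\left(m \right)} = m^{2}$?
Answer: $2420$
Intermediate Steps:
$\left(-80 + 100\right) M{\left(11 \right)} = \left(-80 + 100\right) 11^{2} = 20 \cdot 121 = 2420$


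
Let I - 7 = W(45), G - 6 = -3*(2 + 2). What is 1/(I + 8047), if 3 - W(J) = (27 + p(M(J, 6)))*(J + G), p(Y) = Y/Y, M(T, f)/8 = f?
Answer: 1/6965 ≈ 0.00014358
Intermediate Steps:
G = -6 (G = 6 - 3*(2 + 2) = 6 - 3*4 = 6 - 12 = -6)
M(T, f) = 8*f
p(Y) = 1
W(J) = 171 - 28*J (W(J) = 3 - (27 + 1)*(J - 6) = 3 - 28*(-6 + J) = 3 - (-168 + 28*J) = 3 + (168 - 28*J) = 171 - 28*J)
I = -1082 (I = 7 + (171 - 28*45) = 7 + (171 - 1260) = 7 - 1089 = -1082)
1/(I + 8047) = 1/(-1082 + 8047) = 1/6965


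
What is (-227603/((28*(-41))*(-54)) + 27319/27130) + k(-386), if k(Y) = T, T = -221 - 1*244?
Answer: -393269143171/840921480 ≈ -467.66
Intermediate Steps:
T = -465 (T = -221 - 244 = -465)
k(Y) = -465
(-227603/((28*(-41))*(-54)) + 27319/27130) + k(-386) = (-227603/((28*(-41))*(-54)) + 27319/27130) - 465 = (-227603/((-1148*(-54))) + 27319*(1/27130)) - 465 = (-227603/61992 + 27319/27130) - 465 = -2240654971/840921480 - 465 = -393269143171/840921480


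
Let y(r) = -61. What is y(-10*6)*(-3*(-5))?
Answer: -915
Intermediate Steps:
y(-10*6)*(-3*(-5)) = -(-183)*(-5) = -61*15 = -915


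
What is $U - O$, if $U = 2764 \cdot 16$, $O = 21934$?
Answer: $22290$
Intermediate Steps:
$U = 44224$
$U - O = 44224 - 21934 = 22290$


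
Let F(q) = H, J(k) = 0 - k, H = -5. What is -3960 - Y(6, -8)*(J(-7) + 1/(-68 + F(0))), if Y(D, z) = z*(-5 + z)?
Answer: -342120/73 ≈ -4686.6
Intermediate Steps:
J(k) = -k
F(q) = -5
-3960 - Y(6, -8)*(J(-7) + 1/(-68 + F(0))) = -3960 - (-8*(-5 - 8))*(-1*(-7) + 1/(-68 - 5)) = -3960 - (-8*(-13))*(7 + 1/(-73)) = -3960 - 104*(7 - 1/73) = -3960 - 104*510/73 = -3960 - 1*53040/73 = -3960 - 53040/73 = -342120/73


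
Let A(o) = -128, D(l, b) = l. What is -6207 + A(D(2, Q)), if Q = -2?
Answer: -6335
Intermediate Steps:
-6207 + A(D(2, Q)) = -6207 - 128 = -6335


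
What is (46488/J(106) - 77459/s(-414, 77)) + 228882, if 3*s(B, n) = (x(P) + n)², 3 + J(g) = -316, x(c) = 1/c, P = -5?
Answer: 3585849858715/15679488 ≈ 2.2870e+5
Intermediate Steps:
x(c) = 1/c
J(g) = -319 (J(g) = -3 - 316 = -319)
s(B, n) = (-⅕ + n)²/3 (s(B, n) = (1/(-5) + n)²/3 = (-⅕ + n)²/3)
(46488/J(106) - 77459/s(-414, 77)) + 228882 = (46488/(-319) - 77459*75/(-1 + 5*77)²) + 228882 = (46488*(-1/319) - 77459*75/(-1 + 385)²) + 228882 = (-46488/319 - 77459/((1/75)*384²)) + 228882 = (-46488/319 - 77459/((1/75)*147456)) + 228882 = (-46488/319 - 77459/49152/25) + 228882 = (-46488/319 - 77459*25/49152) + 228882 = (-46488/319 - 1936475/49152) + 228882 = -2902713701/15679488 + 228882 = 3585849858715/15679488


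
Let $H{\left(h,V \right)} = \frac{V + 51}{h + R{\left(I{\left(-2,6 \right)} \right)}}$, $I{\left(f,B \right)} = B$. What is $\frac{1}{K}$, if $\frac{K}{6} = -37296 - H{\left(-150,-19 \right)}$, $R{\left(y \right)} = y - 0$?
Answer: $- \frac{3}{671324} \approx -4.4688 \cdot 10^{-6}$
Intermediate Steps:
$R{\left(y \right)} = y$ ($R{\left(y \right)} = y + 0 = y$)
$H{\left(h,V \right)} = \frac{51 + V}{6 + h}$ ($H{\left(h,V \right)} = \frac{V + 51}{h + 6} = \frac{51 + V}{6 + h}$)
$K = - \frac{671324}{3}$ ($K = 6 \left(-37296 - \frac{51 - 19}{6 - 150}\right) = 6 \left(-37296 - \frac{1}{-144} \cdot 32\right) = 6 \left(-37296 - \left(- \frac{1}{144}\right) 32\right) = 6 \left(-37296 - - \frac{2}{9}\right) = 6 \left(-37296 + \frac{2}{9}\right) = 6 \left(- \frac{335662}{9}\right) = - \frac{671324}{3} \approx -2.2377 \cdot 10^{5}$)
$\frac{1}{K} = \frac{1}{- \frac{671324}{3}} = - \frac{3}{671324}$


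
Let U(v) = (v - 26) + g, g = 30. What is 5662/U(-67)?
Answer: -5662/63 ≈ -89.873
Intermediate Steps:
U(v) = 4 + v (U(v) = (v - 26) + 30 = (-26 + v) + 30 = 4 + v)
5662/U(-67) = 5662/(4 - 67) = 5662/(-63) = 5662*(-1/63) = -5662/63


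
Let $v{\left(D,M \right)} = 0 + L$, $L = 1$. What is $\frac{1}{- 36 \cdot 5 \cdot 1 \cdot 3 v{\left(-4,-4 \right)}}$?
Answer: $- \frac{1}{540} \approx -0.0018519$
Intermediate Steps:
$v{\left(D,M \right)} = 1$ ($v{\left(D,M \right)} = 0 + 1 = 1$)
$\frac{1}{- 36 \cdot 5 \cdot 1 \cdot 3 v{\left(-4,-4 \right)}} = \frac{1}{- 36 \cdot 5 \cdot 1 \cdot 3 \cdot 1} = \frac{1}{- 36 \cdot 5 \cdot 3 \cdot 1} = \frac{1}{\left(-36\right) 15 \cdot 1} = \frac{1}{\left(-540\right) 1} = \frac{1}{-540} = - \frac{1}{540}$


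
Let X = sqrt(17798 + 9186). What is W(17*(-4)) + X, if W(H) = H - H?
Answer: 2*sqrt(6746) ≈ 164.27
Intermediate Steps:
W(H) = 0
X = 2*sqrt(6746) (X = sqrt(26984) = 2*sqrt(6746) ≈ 164.27)
W(17*(-4)) + X = 0 + 2*sqrt(6746) = 2*sqrt(6746)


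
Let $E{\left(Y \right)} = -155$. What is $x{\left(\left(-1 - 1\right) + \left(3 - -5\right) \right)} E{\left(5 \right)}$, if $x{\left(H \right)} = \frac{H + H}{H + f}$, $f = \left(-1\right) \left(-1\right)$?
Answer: $- \frac{1860}{7} \approx -265.71$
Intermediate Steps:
$f = 1$
$x{\left(H \right)} = \frac{2 H}{1 + H}$ ($x{\left(H \right)} = \frac{H + H}{H + 1} = \frac{2 H}{1 + H}$)
$x{\left(\left(-1 - 1\right) + \left(3 - -5\right) \right)} E{\left(5 \right)} = \frac{2 \left(\left(-1 - 1\right) + \left(3 - -5\right)\right)}{1 + \left(\left(-1 - 1\right) + \left(3 - -5\right)\right)} \left(-155\right) = \frac{2 \left(-2 + \left(3 + 5\right)\right)}{1 + \left(-2 + \left(3 + 5\right)\right)} \left(-155\right) = \frac{2 \left(-2 + 8\right)}{1 + \left(-2 + 8\right)} \left(-155\right) = 2 \cdot 6 \frac{1}{1 + 6} \left(-155\right) = 2 \cdot 6 \cdot \frac{1}{7} \left(-155\right) = \frac{12}{7} \left(-155\right) = - \frac{1860}{7}$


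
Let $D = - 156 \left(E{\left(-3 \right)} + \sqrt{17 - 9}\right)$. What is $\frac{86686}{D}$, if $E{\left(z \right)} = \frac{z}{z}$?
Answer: $\frac{43343}{546} - \frac{43343 \sqrt{2}}{273} \approx -145.15$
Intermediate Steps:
$E{\left(z \right)} = 1$
$D = -156 - 312 \sqrt{2}$ ($D = - 156 \left(1 + \sqrt{17 - 9}\right) = - 156 \left(1 + \sqrt{8}\right) = - 156 \left(1 + 2 \sqrt{2}\right) = -156 - 312 \sqrt{2} \approx -597.23$)
$\frac{86686}{D} = \frac{86686}{-156 - 312 \sqrt{2}}$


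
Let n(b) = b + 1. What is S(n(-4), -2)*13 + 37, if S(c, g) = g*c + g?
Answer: 89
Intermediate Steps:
n(b) = 1 + b
S(c, g) = g + c*g (S(c, g) = c*g + g = g + c*g)
S(n(-4), -2)*13 + 37 = -2*(1 + (1 - 4))*13 + 37 = -2*(1 - 3)*13 + 37 = -2*(-2)*13 + 37 = 4*13 + 37 = 52 + 37 = 89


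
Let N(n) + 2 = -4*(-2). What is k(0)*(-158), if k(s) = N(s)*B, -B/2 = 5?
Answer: 9480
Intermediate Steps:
B = -10 (B = -2*5 = -10)
N(n) = 6 (N(n) = -2 - 4*(-2) = -2 + 8 = 6)
k(s) = -60 (k(s) = 6*(-10) = -60)
k(0)*(-158) = -60*(-158) = 9480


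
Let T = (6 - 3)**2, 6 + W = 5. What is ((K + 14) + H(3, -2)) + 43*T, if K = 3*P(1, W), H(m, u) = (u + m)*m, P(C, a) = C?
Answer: 407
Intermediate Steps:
W = -1 (W = -6 + 5 = -1)
H(m, u) = m*(m + u) (H(m, u) = (m + u)*m = m*(m + u))
K = 3 (K = 3*1 = 3)
T = 9 (T = 3**2 = 9)
((K + 14) + H(3, -2)) + 43*T = ((3 + 14) + 3*(3 - 2)) + 43*9 = (17 + 3*1) + 387 = (17 + 3) + 387 = 20 + 387 = 407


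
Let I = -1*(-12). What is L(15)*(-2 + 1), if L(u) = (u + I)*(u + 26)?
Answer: -1107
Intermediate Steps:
I = 12
L(u) = (12 + u)*(26 + u) (L(u) = (u + 12)*(u + 26) = (12 + u)*(26 + u))
L(15)*(-2 + 1) = (312 + 15² + 38*15)*(-2 + 1) = (312 + 225 + 570)*(-1) = 1107*(-1) = -1107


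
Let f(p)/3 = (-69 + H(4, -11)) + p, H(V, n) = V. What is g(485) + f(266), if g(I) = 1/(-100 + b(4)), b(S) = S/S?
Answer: 59696/99 ≈ 602.99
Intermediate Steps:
b(S) = 1
f(p) = -195 + 3*p (f(p) = 3*((-69 + 4) + p) = 3*(-65 + p) = -195 + 3*p)
g(I) = -1/99 (g(I) = 1/(-100 + 1) = 1/(-99) = -1/99)
g(485) + f(266) = -1/99 + (-195 + 3*266) = -1/99 + (-195 + 798) = -1/99 + 603 = 59696/99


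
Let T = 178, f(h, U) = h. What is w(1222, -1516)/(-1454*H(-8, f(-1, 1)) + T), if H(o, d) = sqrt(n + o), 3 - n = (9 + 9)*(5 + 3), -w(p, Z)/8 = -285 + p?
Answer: -166786/39379371 - 1362398*I*sqrt(149)/39379371 ≈ -0.0042354 - 0.42231*I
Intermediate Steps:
w(p, Z) = 2280 - 8*p (w(p, Z) = -8*(-285 + p) = 2280 - 8*p)
n = -141 (n = 3 - (9 + 9)*(5 + 3) = 3 - 18*8 = 3 - 1*144 = 3 - 144 = -141)
H(o, d) = sqrt(-141 + o)
w(1222, -1516)/(-1454*H(-8, f(-1, 1)) + T) = (2280 - 8*1222)/(-1454*sqrt(-141 - 8) + 178) = (2280 - 9776)/(-1454*I*sqrt(149) + 178) = -7496/(-1454*I*sqrt(149) + 178) = -7496/(178 - 1454*I*sqrt(149))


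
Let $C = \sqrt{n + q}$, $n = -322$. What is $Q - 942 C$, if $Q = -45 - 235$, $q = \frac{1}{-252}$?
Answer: $-280 - \frac{157 i \sqrt{568015}}{7} \approx -280.0 - 16904.0 i$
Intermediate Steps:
$q = - \frac{1}{252} \approx -0.0039683$
$C = \frac{i \sqrt{568015}}{42}$ ($C = \sqrt{-322 - \frac{1}{252}} = \sqrt{- \frac{81145}{252}} = \frac{i \sqrt{568015}}{42} \approx 17.944 i$)
$Q = -280$ ($Q = -45 - 235 = -280$)
$Q - 942 C = -280 - 942 \frac{i \sqrt{568015}}{42} = -280 - \frac{157 i \sqrt{568015}}{7}$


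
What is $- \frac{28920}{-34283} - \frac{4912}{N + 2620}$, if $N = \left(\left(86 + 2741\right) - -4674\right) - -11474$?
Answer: $\frac{456129304}{740341385} \approx 0.61611$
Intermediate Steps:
$N = 18975$ ($N = \left(2827 + 4674\right) + 11474 = 7501 + 11474 = 18975$)
$- \frac{28920}{-34283} - \frac{4912}{N + 2620} = - \frac{28920}{-34283} - \frac{4912}{18975 + 2620} = \left(-28920\right) \left(- \frac{1}{34283}\right) - \frac{4912}{21595} = \frac{28920}{34283} - \frac{4912}{21595} = \frac{456129304}{740341385}$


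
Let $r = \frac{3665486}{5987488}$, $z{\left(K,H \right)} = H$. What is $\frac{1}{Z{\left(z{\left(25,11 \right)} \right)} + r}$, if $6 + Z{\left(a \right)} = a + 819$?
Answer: $\frac{2993744}{2468677799} \approx 0.0012127$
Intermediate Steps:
$Z{\left(a \right)} = 813 + a$ ($Z{\left(a \right)} = -6 + \left(a + 819\right) = -6 + \left(819 + a\right) = 813 + a$)
$r = \frac{1832743}{2993744}$ ($r = 3665486 \cdot \frac{1}{5987488} = \frac{1832743}{2993744} \approx 0.61219$)
$\frac{1}{Z{\left(z{\left(25,11 \right)} \right)} + r} = \frac{1}{\left(813 + 11\right) + \frac{1832743}{2993744}} = \frac{1}{824 + \frac{1832743}{2993744}} = \frac{1}{\frac{2468677799}{2993744}} = \frac{2993744}{2468677799}$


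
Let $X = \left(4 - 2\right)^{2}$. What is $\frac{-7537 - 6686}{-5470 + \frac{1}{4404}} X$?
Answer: $\frac{22777488}{2189989} \approx 10.401$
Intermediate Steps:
$X = 4$ ($X = 2^{2} = 4$)
$\frac{-7537 - 6686}{-5470 + \frac{1}{4404}} X = \frac{-7537 - 6686}{-5470 + \frac{1}{4404}} \cdot 4 = - \frac{14223}{-5470 + \frac{1}{4404}} \cdot 4 = - \frac{14223}{- \frac{24089879}{4404}} \cdot 4 = \left(-14223\right) \left(- \frac{4404}{24089879}\right) 4 = \frac{5694372}{2189989} \cdot 4 = \frac{22777488}{2189989}$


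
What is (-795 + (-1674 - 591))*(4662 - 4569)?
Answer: -284580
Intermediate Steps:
(-795 + (-1674 - 591))*(4662 - 4569) = (-795 - 2265)*93 = -3060*93 = -284580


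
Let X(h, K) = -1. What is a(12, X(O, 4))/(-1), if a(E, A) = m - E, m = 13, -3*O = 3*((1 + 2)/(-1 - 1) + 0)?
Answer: -1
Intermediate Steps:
O = 3/2 (O = -((1 + 2)/(-1 - 1) + 0) = -(3/(-2) + 0) = -(3*(-½) + 0) = -(-3/2 + 0) = -(-3)/2 = -⅓*(-9/2) = 3/2 ≈ 1.5000)
a(E, A) = 13 - E
a(12, X(O, 4))/(-1) = (13 - 1*12)/(-1) = -(13 - 12) = -1*1 = -1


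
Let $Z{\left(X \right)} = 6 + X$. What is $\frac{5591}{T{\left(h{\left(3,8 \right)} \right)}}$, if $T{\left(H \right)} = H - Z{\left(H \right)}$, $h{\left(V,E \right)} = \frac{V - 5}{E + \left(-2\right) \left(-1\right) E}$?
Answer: $- \frac{5591}{6} \approx -931.83$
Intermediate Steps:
$h{\left(V,E \right)} = \frac{-5 + V}{3 E}$ ($h{\left(V,E \right)} = \frac{-5 + V}{E + 2 E} = \frac{-5 + V}{3 E}$)
$T{\left(H \right)} = -6$ ($T{\left(H \right)} = H - \left(6 + H\right) = -6$)
$\frac{5591}{T{\left(h{\left(3,8 \right)} \right)}} = \frac{5591}{-6} = 5591 \left(- \frac{1}{6}\right) = - \frac{5591}{6}$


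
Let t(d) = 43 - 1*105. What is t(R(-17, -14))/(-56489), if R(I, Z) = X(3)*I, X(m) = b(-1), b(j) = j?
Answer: 62/56489 ≈ 0.0010976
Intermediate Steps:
X(m) = -1
R(I, Z) = -I
t(d) = -62 (t(d) = 43 - 105 = -62)
t(R(-17, -14))/(-56489) = -62/(-56489) = -62*(-1/56489) = 62/56489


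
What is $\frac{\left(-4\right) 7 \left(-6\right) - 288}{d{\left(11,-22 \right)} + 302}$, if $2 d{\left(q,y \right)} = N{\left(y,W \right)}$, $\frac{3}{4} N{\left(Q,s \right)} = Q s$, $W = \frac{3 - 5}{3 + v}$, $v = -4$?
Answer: $- \frac{180}{409} \approx -0.4401$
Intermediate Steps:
$W = 2$ ($W = \frac{3 - 5}{3 - 4} = - \frac{2}{-1} = \left(-2\right) \left(-1\right) = 2$)
$N{\left(Q,s \right)} = \frac{4 Q s}{3}$
$d{\left(q,y \right)} = \frac{4 y}{3}$ ($d{\left(q,y \right)} = \frac{\frac{4}{3} y 2}{2} = \frac{\frac{8}{3} y}{2} = \frac{4 y}{3}$)
$\frac{\left(-4\right) 7 \left(-6\right) - 288}{d{\left(11,-22 \right)} + 302} = \frac{\left(-4\right) 7 \left(-6\right) - 288}{\frac{4}{3} \left(-22\right) + 302} = \frac{\left(-28\right) \left(-6\right) - 288}{- \frac{88}{3} + 302} = \frac{168 - 288}{\frac{818}{3}} = \left(-120\right) \frac{3}{818} = - \frac{180}{409}$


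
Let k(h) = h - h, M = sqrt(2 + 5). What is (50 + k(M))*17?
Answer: 850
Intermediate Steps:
M = sqrt(7) ≈ 2.6458
k(h) = 0
(50 + k(M))*17 = (50 + 0)*17 = 50*17 = 850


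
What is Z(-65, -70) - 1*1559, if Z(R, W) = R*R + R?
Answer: 2601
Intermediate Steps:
Z(R, W) = R + R² (Z(R, W) = R² + R = R + R²)
Z(-65, -70) - 1*1559 = -65*(1 - 65) - 1*1559 = -65*(-64) - 1559 = 4160 - 1559 = 2601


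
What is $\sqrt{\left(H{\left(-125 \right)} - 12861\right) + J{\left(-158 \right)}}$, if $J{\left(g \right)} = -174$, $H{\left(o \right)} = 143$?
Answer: $2 i \sqrt{3223} \approx 113.54 i$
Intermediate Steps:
$\sqrt{\left(H{\left(-125 \right)} - 12861\right) + J{\left(-158 \right)}} = \sqrt{\left(143 - 12861\right) - 174} = \sqrt{-12718 - 174} = \sqrt{-12892} = 2 i \sqrt{3223}$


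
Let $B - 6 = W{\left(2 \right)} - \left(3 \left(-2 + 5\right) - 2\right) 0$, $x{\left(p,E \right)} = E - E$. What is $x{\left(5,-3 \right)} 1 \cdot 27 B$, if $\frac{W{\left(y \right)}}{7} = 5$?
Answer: $0$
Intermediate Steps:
$W{\left(y \right)} = 35$ ($W{\left(y \right)} = 7 \cdot 5 = 35$)
$x{\left(p,E \right)} = 0$
$B = 41$ ($B = 6 + \left(35 - \left(3 \left(-2 + 5\right) - 2\right) 0\right) = 6 + \left(35 - \left(3 \cdot 3 - 2\right) 0\right) = 6 + \left(35 - \left(9 - 2\right) 0\right) = 6 + \left(35 - 7 \cdot 0\right) = 6 + \left(35 - 0\right) = 6 + \left(35 + 0\right) = 6 + 35 = 41$)
$x{\left(5,-3 \right)} 1 \cdot 27 B = 0 \cdot 1 \cdot 27 \cdot 41 = 0 \cdot 27 \cdot 41 = 0 \cdot 41 = 0$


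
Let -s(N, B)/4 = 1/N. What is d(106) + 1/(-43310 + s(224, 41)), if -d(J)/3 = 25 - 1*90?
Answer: 472945339/2425361 ≈ 195.00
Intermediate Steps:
s(N, B) = -4/N
d(J) = 195 (d(J) = -3*(25 - 1*90) = -3*(25 - 90) = -3*(-65) = 195)
d(106) + 1/(-43310 + s(224, 41)) = 195 + 1/(-43310 - 4/224) = 195 + 1/(-43310 - 4*1/224) = 195 + 1/(-43310 - 1/56) = 195 + 1/(-2425361/56) = 195 - 56/2425361 = 472945339/2425361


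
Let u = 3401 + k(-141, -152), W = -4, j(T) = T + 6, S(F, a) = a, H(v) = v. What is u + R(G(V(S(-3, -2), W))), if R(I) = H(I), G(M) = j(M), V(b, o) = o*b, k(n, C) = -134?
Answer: 3281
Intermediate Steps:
j(T) = 6 + T
V(b, o) = b*o
G(M) = 6 + M
R(I) = I
u = 3267 (u = 3401 - 134 = 3267)
u + R(G(V(S(-3, -2), W))) = 3267 + (6 - 2*(-4)) = 3267 + (6 + 8) = 3267 + 14 = 3281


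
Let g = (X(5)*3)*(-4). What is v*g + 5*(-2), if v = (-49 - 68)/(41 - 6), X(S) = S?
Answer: 1334/7 ≈ 190.57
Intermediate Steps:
g = -60 (g = (5*3)*(-4) = 15*(-4) = -60)
v = -117/35 ≈ -3.3429
v*g + 5*(-2) = -117/35*(-60) + 5*(-2) = 1404/7 - 10 = 1334/7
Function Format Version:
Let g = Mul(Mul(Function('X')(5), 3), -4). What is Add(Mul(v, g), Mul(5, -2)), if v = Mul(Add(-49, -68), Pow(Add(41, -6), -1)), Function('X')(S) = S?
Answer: Rational(1334, 7) ≈ 190.57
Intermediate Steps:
g = -60 (g = Mul(Mul(5, 3), -4) = Mul(15, -4) = -60)
v = Rational(-117, 35) (v = Mul(-117, Pow(35, -1)) = Mul(-117, Rational(1, 35)) = Rational(-117, 35) ≈ -3.3429)
Add(Mul(v, g), Mul(5, -2)) = Add(Mul(Rational(-117, 35), -60), Mul(5, -2)) = Add(Rational(1404, 7), -10) = Rational(1334, 7)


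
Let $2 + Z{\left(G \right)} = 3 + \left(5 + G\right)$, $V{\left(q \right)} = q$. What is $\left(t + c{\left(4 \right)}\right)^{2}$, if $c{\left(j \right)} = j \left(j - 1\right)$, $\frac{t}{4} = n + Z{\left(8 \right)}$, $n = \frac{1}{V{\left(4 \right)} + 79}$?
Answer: $\frac{31899904}{6889} \approx 4630.6$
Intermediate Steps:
$Z{\left(G \right)} = 6 + G$ ($Z{\left(G \right)} = -2 + \left(3 + \left(5 + G\right)\right) = -2 + \left(8 + G\right) = 6 + G$)
$n = \frac{1}{83}$ ($n = \frac{1}{4 + 79} = \frac{1}{83} \approx 0.012048$)
$t = \frac{4652}{83}$ ($t = 4 \left(\frac{1}{83} + \left(6 + 8\right)\right) = 4 \left(\frac{1}{83} + 14\right) = 4 \cdot \frac{1163}{83} = \frac{4652}{83} \approx 56.048$)
$c{\left(j \right)} = j \left(-1 + j\right)$
$\left(t + c{\left(4 \right)}\right)^{2} = \left(\frac{4652}{83} + 4 \left(-1 + 4\right)\right)^{2} = \left(\frac{4652}{83} + 4 \cdot 3\right)^{2} = \left(\frac{4652}{83} + 12\right)^{2} = \left(\frac{5648}{83}\right)^{2} = \frac{31899904}{6889}$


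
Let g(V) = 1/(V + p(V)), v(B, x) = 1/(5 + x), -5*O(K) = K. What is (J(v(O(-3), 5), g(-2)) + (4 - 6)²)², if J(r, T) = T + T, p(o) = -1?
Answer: 100/9 ≈ 11.111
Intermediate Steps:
O(K) = -K/5
g(V) = 1/(-1 + V) (g(V) = 1/(V - 1) = 1/(-1 + V))
J(r, T) = 2*T
(J(v(O(-3), 5), g(-2)) + (4 - 6)²)² = (2/(-1 - 2) + (4 - 6)²)² = (2/(-3) + (-2)²)² = (2*(-⅓) + 4)² = (-⅔ + 4)² = (10/3)² = 100/9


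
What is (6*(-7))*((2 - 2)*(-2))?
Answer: 0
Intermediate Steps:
(6*(-7))*((2 - 2)*(-2)) = -0*(-2) = -42*0 = 0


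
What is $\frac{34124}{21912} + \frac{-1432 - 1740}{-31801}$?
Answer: $\frac{2385707}{1439718} \approx 1.6571$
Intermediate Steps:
$\frac{34124}{21912} + \frac{-1432 - 1740}{-31801} = 34124 \cdot \frac{1}{21912} - - \frac{3172}{31801} = \frac{8531}{5478} + \frac{3172}{31801} = \frac{2385707}{1439718}$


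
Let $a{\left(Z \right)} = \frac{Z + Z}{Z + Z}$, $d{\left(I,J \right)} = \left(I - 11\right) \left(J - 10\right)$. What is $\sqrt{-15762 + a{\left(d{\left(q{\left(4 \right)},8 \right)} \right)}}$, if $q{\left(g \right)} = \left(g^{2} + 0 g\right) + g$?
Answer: $i \sqrt{15761} \approx 125.54 i$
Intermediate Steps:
$q{\left(g \right)} = g + g^{2}$ ($q{\left(g \right)} = \left(g^{2} + 0\right) + g = g^{2} + g = g + g^{2}$)
$d{\left(I,J \right)} = \left(-11 + I\right) \left(-10 + J\right)$
$a{\left(Z \right)} = 1$ ($a{\left(Z \right)} = \frac{2 Z}{2 Z} = 2 Z \frac{1}{2 Z} = 1$)
$\sqrt{-15762 + a{\left(d{\left(q{\left(4 \right)},8 \right)} \right)}} = \sqrt{-15762 + 1} = \sqrt{-15761} = i \sqrt{15761}$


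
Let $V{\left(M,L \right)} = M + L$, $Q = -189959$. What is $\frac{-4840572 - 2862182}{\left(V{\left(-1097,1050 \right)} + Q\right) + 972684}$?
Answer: $- \frac{3851377}{391339} \approx -9.8415$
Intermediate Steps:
$V{\left(M,L \right)} = L + M$
$\frac{-4840572 - 2862182}{\left(V{\left(-1097,1050 \right)} + Q\right) + 972684} = \frac{-4840572 - 2862182}{\left(\left(1050 - 1097\right) - 189959\right) + 972684} = - \frac{7702754}{\left(-47 - 189959\right) + 972684} = - \frac{7702754}{-190006 + 972684} = - \frac{7702754}{782678} = \left(-7702754\right) \frac{1}{782678} = - \frac{3851377}{391339}$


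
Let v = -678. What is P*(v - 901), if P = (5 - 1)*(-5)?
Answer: 31580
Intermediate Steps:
P = -20 (P = 4*(-5) = -20)
P*(v - 901) = -20*(-678 - 901) = -20*(-1579) = 31580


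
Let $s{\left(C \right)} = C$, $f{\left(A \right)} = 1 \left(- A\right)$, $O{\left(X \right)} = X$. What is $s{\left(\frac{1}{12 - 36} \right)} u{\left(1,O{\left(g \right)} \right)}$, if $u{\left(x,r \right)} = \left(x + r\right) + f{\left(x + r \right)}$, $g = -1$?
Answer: $0$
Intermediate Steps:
$f{\left(A \right)} = - A$
$u{\left(x,r \right)} = 0$ ($u{\left(x,r \right)} = \left(x + r\right) - \left(x + r\right) = \left(r + x\right) - \left(r + x\right) = 0$)
$s{\left(\frac{1}{12 - 36} \right)} u{\left(1,O{\left(g \right)} \right)} = \frac{1}{12 - 36} \cdot 0 = \frac{1}{-24} \cdot 0 = \left(- \frac{1}{24}\right) 0 = 0$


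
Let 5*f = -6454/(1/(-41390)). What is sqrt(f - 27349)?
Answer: 3*sqrt(5933207) ≈ 7307.5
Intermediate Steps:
f = 53426212 (f = (-6454/(1/(-41390)))/5 = (-6454/(-1/41390))/5 = (-6454*(-41390))/5 = (1/5)*267131060 = 53426212)
sqrt(f - 27349) = sqrt(53426212 - 27349) = sqrt(53398863) = 3*sqrt(5933207)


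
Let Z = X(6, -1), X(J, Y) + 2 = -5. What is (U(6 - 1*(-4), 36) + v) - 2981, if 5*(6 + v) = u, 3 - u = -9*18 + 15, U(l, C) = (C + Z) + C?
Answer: -2892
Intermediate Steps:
X(J, Y) = -7 (X(J, Y) = -2 - 5 = -7)
Z = -7
U(l, C) = -7 + 2*C (U(l, C) = (C - 7) + C = (-7 + C) + C = -7 + 2*C)
u = 150 (u = 3 - (-9*18 + 15) = 3 - (-162 + 15) = 3 - 1*(-147) = 3 + 147 = 150)
v = 24 (v = -6 + (⅕)*150 = -6 + 30 = 24)
(U(6 - 1*(-4), 36) + v) - 2981 = ((-7 + 2*36) + 24) - 2981 = ((-7 + 72) + 24) - 2981 = (65 + 24) - 2981 = 89 - 2981 = -2892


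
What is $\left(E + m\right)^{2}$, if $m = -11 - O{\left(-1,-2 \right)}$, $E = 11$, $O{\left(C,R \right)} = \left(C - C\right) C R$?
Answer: $0$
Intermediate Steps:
$O{\left(C,R \right)} = 0$ ($O{\left(C,R \right)} = 0 C R = 0 R = 0$)
$m = -11$ ($m = -11 - 0 = -11 + 0 = -11$)
$\left(E + m\right)^{2} = \left(11 - 11\right)^{2} = 0^{2} = 0$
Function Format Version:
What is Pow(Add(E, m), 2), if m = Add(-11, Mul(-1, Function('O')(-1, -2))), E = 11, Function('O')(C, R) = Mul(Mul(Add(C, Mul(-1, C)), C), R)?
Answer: 0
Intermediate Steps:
Function('O')(C, R) = 0 (Function('O')(C, R) = Mul(Mul(0, C), R) = Mul(0, R) = 0)
m = -11 (m = Add(-11, Mul(-1, 0)) = Add(-11, 0) = -11)
Pow(Add(E, m), 2) = Pow(Add(11, -11), 2) = Pow(0, 2) = 0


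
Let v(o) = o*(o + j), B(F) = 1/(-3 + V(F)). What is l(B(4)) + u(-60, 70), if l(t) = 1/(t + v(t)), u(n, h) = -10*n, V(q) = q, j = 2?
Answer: 2401/4 ≈ 600.25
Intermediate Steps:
B(F) = 1/(-3 + F)
v(o) = o*(2 + o) (v(o) = o*(o + 2) = o*(2 + o))
l(t) = 1/(t + t*(2 + t))
l(B(4)) + u(-60, 70) = 1/((1/(-3 + 4))*(3 + 1/(-3 + 4))) - 10*(-60) = 1/((1/1)*(3 + 1/1)) + 600 = 1/(1*(3 + 1)) + 600 = 1/4 + 600 = 1*(¼) + 600 = ¼ + 600 = 2401/4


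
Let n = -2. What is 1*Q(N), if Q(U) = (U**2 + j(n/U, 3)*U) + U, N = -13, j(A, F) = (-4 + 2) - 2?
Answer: 208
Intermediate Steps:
j(A, F) = -4 (j(A, F) = -2 - 2 = -4)
Q(U) = U**2 - 3*U (Q(U) = (U**2 - 4*U) + U = U**2 - 3*U)
1*Q(N) = 1*(-13*(-3 - 13)) = 1*(-13*(-16)) = 1*208 = 208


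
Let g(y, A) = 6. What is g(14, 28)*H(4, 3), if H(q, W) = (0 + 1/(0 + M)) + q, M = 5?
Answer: 126/5 ≈ 25.200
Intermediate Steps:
H(q, W) = 1/5 + q (H(q, W) = (0 + 1/(0 + 5)) + q = (0 + 1/5) + q = 1/5 + q)
g(14, 28)*H(4, 3) = 6*(1/5 + 4) = 6*(21/5) = 126/5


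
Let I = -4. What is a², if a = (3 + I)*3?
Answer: 9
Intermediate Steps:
a = -3 (a = (3 - 4)*3 = -1*3 = -3)
a² = (-3)² = 9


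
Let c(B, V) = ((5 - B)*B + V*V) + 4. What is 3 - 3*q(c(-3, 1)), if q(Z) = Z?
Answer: 60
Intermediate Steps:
c(B, V) = 4 + V² + B*(5 - B) (c(B, V) = (B*(5 - B) + V²) + 4 = (V² + B*(5 - B)) + 4 = 4 + V² + B*(5 - B))
3 - 3*q(c(-3, 1)) = 3 - 3*(4 + 1² - 1*(-3)² + 5*(-3)) = 3 - 3*(4 + 1 - 1*9 - 15) = 3 - 3*(4 + 1 - 9 - 15) = 3 - 3*(-19) = 3 + 57 = 60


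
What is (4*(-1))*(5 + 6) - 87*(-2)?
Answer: 130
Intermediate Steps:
(4*(-1))*(5 + 6) - 87*(-2) = -4*11 + 174 = -44 + 174 = 130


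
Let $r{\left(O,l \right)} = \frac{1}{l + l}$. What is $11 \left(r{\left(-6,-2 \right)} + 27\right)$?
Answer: $\frac{1177}{4} \approx 294.25$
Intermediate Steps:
$r{\left(O,l \right)} = \frac{1}{2 l}$
$11 \left(r{\left(-6,-2 \right)} + 27\right) = 11 \left(\frac{1}{2 \left(-2\right)} + 27\right) = 11 \left(\frac{1}{2} \left(- \frac{1}{2}\right) + 27\right) = 11 \left(- \frac{1}{4} + 27\right) = 11 \cdot \frac{107}{4} = \frac{1177}{4}$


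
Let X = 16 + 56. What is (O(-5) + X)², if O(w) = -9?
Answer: 3969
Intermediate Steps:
X = 72
(O(-5) + X)² = (-9 + 72)² = 63² = 3969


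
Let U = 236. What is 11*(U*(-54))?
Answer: -140184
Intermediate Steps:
11*(U*(-54)) = 11*(236*(-54)) = 11*(-12744) = -140184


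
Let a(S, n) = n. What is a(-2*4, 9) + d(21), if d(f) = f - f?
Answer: 9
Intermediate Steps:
d(f) = 0
a(-2*4, 9) + d(21) = 9 + 0 = 9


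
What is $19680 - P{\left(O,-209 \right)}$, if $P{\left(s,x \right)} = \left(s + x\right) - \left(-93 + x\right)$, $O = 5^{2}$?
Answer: $19562$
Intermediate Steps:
$O = 25$
$P{\left(s,x \right)} = 93 + s$
$19680 - P{\left(O,-209 \right)} = 19680 - \left(93 + 25\right) = 19680 - 118 = 19562$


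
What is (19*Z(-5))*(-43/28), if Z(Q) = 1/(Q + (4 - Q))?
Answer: -817/112 ≈ -7.2946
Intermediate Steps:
Z(Q) = 1/4
(19*Z(-5))*(-43/28) = (19*(1/4))*(-43/28) = 19*(-43*1/28)/4 = (19/4)*(-43/28) = -817/112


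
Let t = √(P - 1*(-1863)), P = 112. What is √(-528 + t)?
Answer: √(-528 + 5*√79) ≈ 21.99*I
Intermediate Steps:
t = 5*√79 (t = √(112 - 1*(-1863)) = √(112 + 1863) = √1975 = 5*√79 ≈ 44.441)
√(-528 + t) = √(-528 + 5*√79)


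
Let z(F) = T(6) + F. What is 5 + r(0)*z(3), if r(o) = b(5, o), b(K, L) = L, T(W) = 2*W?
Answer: 5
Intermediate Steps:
z(F) = 12 + F (z(F) = 2*6 + F = 12 + F)
r(o) = o
5 + r(0)*z(3) = 5 + 0*(12 + 3) = 5 + 0*15 = 5 + 0 = 5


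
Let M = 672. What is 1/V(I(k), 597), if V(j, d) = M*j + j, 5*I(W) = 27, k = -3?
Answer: 5/18171 ≈ 0.00027516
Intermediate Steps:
I(W) = 27/5 (I(W) = (⅕)*27 = 27/5)
V(j, d) = 673*j (V(j, d) = 672*j + j = 673*j)
1/V(I(k), 597) = 1/(673*(27/5)) = 1/(18171/5) = 5/18171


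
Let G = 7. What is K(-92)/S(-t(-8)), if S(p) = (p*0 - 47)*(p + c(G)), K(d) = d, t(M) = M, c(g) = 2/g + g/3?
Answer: 1932/10481 ≈ 0.18433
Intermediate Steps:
c(g) = 2/g + g/3 (c(g) = 2/g + g*(⅓) = 2/g + g/3)
S(p) = -2585/21 - 47*p (S(p) = (p*0 - 47)*(p + (2/7 + (⅓)*7)) = (0 - 47)*(p + (2*(⅐) + 7/3)) = -47*(p + (2/7 + 7/3)) = -47*(p + 55/21) = -47*(55/21 + p) = -2585/21 - 47*p)
K(-92)/S(-t(-8)) = -92/(-2585/21 - (-47)*(-8)) = -92/(-2585/21 - 47*8) = -92/(-2585/21 - 376) = -92/(-10481/21) = -92*(-21/10481) = 1932/10481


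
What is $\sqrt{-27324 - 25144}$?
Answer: $2 i \sqrt{13117} \approx 229.06 i$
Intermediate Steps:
$\sqrt{-27324 - 25144} = \sqrt{-52468} = 2 i \sqrt{13117}$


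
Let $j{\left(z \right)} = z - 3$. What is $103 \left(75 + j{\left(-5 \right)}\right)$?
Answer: $6901$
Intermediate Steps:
$j{\left(z \right)} = -3 + z$ ($j{\left(z \right)} = z - 3 = -3 + z$)
$103 \left(75 + j{\left(-5 \right)}\right) = 103 \left(75 - 8\right) = 103 \cdot 67 = 6901$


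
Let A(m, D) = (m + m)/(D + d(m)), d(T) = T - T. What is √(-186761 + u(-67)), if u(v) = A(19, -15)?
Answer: I*√42021795/15 ≈ 432.16*I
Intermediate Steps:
d(T) = 0
A(m, D) = 2*m/D (A(m, D) = (m + m)/(D + 0) = (2*m)/D = 2*m/D)
u(v) = -38/15 (u(v) = 2*19/(-15) = 2*19*(-1/15) = -38/15)
√(-186761 + u(-67)) = √(-186761 - 38/15) = √(-2801453/15) = I*√42021795/15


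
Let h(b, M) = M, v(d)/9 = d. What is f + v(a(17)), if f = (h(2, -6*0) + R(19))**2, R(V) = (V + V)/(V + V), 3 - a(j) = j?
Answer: -125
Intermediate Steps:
a(j) = 3 - j
v(d) = 9*d
R(V) = 1 (R(V) = (2*V)/((2*V)) = (2*V)*(1/(2*V)) = 1)
f = 1 (f = (-6*0 + 1)**2 = (0 + 1)**2 = 1**2 = 1)
f + v(a(17)) = 1 + 9*(3 - 1*17) = 1 + 9*(3 - 17) = 1 + 9*(-14) = 1 - 126 = -125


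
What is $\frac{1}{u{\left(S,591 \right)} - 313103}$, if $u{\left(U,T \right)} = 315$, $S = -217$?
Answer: $- \frac{1}{312788} \approx -3.1971 \cdot 10^{-6}$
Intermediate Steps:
$\frac{1}{u{\left(S,591 \right)} - 313103} = \frac{1}{315 - 313103} = \frac{1}{-312788} = - \frac{1}{312788}$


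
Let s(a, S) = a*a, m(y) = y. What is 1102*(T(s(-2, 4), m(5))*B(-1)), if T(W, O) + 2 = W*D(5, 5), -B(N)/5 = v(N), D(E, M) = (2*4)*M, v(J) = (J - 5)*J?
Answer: -5223480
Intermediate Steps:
v(J) = J*(-5 + J) (v(J) = (-5 + J)*J = J*(-5 + J))
D(E, M) = 8*M
B(N) = -5*N*(-5 + N)
s(a, S) = a**2
T(W, O) = -2 + 40*W (T(W, O) = -2 + W*(8*5) = -2 + W*40 = -2 + 40*W)
1102*(T(s(-2, 4), m(5))*B(-1)) = 1102*((-2 + 40*(-2)**2)*(5*(-1)*(5 - 1*(-1)))) = 1102*((-2 + 40*4)*(5*(-1)*(5 + 1))) = 1102*((-2 + 160)*(5*(-1)*6)) = 1102*(158*(-30)) = 1102*(-4740) = -5223480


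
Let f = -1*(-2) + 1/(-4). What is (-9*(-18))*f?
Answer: 567/2 ≈ 283.50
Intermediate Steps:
f = 7/4 (f = 2 - ¼ = 7/4 ≈ 1.7500)
(-9*(-18))*f = -9*(-18)*(7/4) = 162*(7/4) = 567/2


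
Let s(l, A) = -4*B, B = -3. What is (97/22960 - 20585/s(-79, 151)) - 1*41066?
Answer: -2946783689/68880 ≈ -42781.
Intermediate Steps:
s(l, A) = 12 (s(l, A) = -4*(-3) = 12)
(97/22960 - 20585/s(-79, 151)) - 1*41066 = (97/22960 - 20585/12) - 1*41066 = (97*(1/22960) - 20585*1/12) - 41066 = (97/22960 - 20585/12) - 41066 = -118157609/68880 - 41066 = -2946783689/68880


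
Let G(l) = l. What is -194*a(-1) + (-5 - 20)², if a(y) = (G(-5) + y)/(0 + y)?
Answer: -539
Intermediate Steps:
a(y) = (-5 + y)/y (a(y) = (-5 + y)/(0 + y) = (-5 + y)/y)
-194*a(-1) + (-5 - 20)² = -194*(-5 - 1)/(-1) + (-5 - 20)² = -(-194)*(-6) + (-25)² = -194*6 + 625 = -1164 + 625 = -539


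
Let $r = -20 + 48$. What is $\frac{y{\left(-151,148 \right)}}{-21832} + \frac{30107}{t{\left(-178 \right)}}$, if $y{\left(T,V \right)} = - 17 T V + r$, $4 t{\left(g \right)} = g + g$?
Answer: $- \frac{86388880}{242881} \approx -355.68$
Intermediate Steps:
$t{\left(g \right)} = \frac{g}{2}$ ($t{\left(g \right)} = \frac{g + g}{4} = \frac{2 g}{4} = \frac{g}{2}$)
$r = 28$
$y{\left(T,V \right)} = 28 - 17 T V$ ($y{\left(T,V \right)} = - 17 T V + 28 = 28 - 17 T V$)
$\frac{y{\left(-151,148 \right)}}{-21832} + \frac{30107}{t{\left(-178 \right)}} = \frac{28 - \left(-2567\right) 148}{-21832} + \frac{30107}{\frac{1}{2} \left(-178\right)} = \left(28 + 379916\right) \left(- \frac{1}{21832}\right) + \frac{30107}{-89} = 379944 \left(- \frac{1}{21832}\right) + 30107 \left(- \frac{1}{89}\right) = - \frac{47493}{2729} - \frac{30107}{89} = - \frac{86388880}{242881}$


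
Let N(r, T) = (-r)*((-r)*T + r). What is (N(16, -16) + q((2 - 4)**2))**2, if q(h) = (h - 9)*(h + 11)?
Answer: 19598329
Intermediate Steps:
N(r, T) = -r*(r - T*r) (N(r, T) = (-r)*(-T*r + r) = (-r)*(r - T*r) = -r*(r - T*r))
q(h) = (-9 + h)*(11 + h)
(N(16, -16) + q((2 - 4)**2))**2 = (16**2*(-1 - 16) + (-99 + ((2 - 4)**2)**2 + 2*(2 - 4)**2))**2 = (256*(-17) + (-99 + ((-2)**2)**2 + 2*(-2)**2))**2 = (-4352 + (-99 + 4**2 + 2*4))**2 = (-4352 + (-99 + 16 + 8))**2 = (-4352 - 75)**2 = (-4427)**2 = 19598329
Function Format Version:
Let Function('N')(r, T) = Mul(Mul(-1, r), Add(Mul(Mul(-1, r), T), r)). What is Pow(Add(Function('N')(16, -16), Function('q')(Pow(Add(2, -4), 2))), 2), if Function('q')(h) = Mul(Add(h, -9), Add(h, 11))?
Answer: 19598329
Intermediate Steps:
Function('N')(r, T) = Mul(-1, r, Add(r, Mul(-1, T, r))) (Function('N')(r, T) = Mul(Mul(-1, r), Add(Mul(-1, T, r), r)) = Mul(Mul(-1, r), Add(r, Mul(-1, T, r))) = Mul(-1, r, Add(r, Mul(-1, T, r))))
Function('q')(h) = Mul(Add(-9, h), Add(11, h))
Pow(Add(Function('N')(16, -16), Function('q')(Pow(Add(2, -4), 2))), 2) = Pow(Add(Mul(Pow(16, 2), Add(-1, -16)), Add(-99, Pow(Pow(Add(2, -4), 2), 2), Mul(2, Pow(Add(2, -4), 2)))), 2) = Pow(Add(Mul(256, -17), Add(-99, Pow(Pow(-2, 2), 2), Mul(2, Pow(-2, 2)))), 2) = Pow(Add(-4352, Add(-99, Pow(4, 2), Mul(2, 4))), 2) = Pow(Add(-4352, Add(-99, 16, 8)), 2) = Pow(Add(-4352, -75), 2) = Pow(-4427, 2) = 19598329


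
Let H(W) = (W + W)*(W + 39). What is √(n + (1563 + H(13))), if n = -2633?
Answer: √282 ≈ 16.793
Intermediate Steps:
H(W) = 2*W*(39 + W) (H(W) = (2*W)*(39 + W) = 2*W*(39 + W))
√(n + (1563 + H(13))) = √(-2633 + (1563 + 2*13*(39 + 13))) = √(-2633 + (1563 + 2*13*52)) = √(-2633 + (1563 + 1352)) = √(-2633 + 2915) = √282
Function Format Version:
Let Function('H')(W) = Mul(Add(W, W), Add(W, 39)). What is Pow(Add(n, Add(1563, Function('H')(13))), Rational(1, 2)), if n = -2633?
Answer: Pow(282, Rational(1, 2)) ≈ 16.793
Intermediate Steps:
Function('H')(W) = Mul(2, W, Add(39, W)) (Function('H')(W) = Mul(Mul(2, W), Add(39, W)) = Mul(2, W, Add(39, W)))
Pow(Add(n, Add(1563, Function('H')(13))), Rational(1, 2)) = Pow(Add(-2633, Add(1563, Mul(2, 13, Add(39, 13)))), Rational(1, 2)) = Pow(Add(-2633, Add(1563, Mul(2, 13, 52))), Rational(1, 2)) = Pow(Add(-2633, Add(1563, 1352)), Rational(1, 2)) = Pow(Add(-2633, 2915), Rational(1, 2)) = Pow(282, Rational(1, 2))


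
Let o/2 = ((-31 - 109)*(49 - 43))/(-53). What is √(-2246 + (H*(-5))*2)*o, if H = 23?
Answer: 3360*I*√619/53 ≈ 1577.3*I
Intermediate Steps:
o = 1680/53 (o = 2*(((-31 - 109)*(49 - 43))/(-53)) = 2*(-140*6*(-1/53)) = 2*(-840*(-1/53)) = 2*(840/53) = 1680/53 ≈ 31.698)
√(-2246 + (H*(-5))*2)*o = √(-2246 + (23*(-5))*2)*(1680/53) = √(-2246 - 115*2)*(1680/53) = √(-2246 - 230)*(1680/53) = √(-2476)*(1680/53) = (2*I*√619)*(1680/53) = 3360*I*√619/53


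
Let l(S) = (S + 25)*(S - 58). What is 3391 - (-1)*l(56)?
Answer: 3229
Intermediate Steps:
l(S) = (-58 + S)*(25 + S) (l(S) = (25 + S)*(-58 + S) = (-58 + S)*(25 + S))
3391 - (-1)*l(56) = 3391 - (-1)*(-1450 + 56**2 - 33*56) = 3391 - (-1)*(-1450 + 3136 - 1848) = 3391 - (-1)*(-162) = 3391 - 1*162 = 3391 - 162 = 3229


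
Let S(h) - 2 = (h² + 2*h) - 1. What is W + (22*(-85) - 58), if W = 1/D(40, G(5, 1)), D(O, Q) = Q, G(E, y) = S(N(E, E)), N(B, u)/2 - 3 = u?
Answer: -557191/289 ≈ -1928.0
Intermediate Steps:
N(B, u) = 6 + 2*u
S(h) = 1 + h² + 2*h (S(h) = 2 + ((h² + 2*h) - 1) = 2 + (-1 + h² + 2*h) = 1 + h² + 2*h)
G(E, y) = 13 + (6 + 2*E)² + 4*E (G(E, y) = 1 + (6 + 2*E)² + 2*(6 + 2*E) = 1 + (6 + 2*E)² + (12 + 4*E) = 13 + (6 + 2*E)² + 4*E)
W = 1/289 (W = 1/(49 + 4*5² + 28*5) = 1/(49 + 4*25 + 140) = 1/(49 + 100 + 140) = 1/289 ≈ 0.0034602)
W + (22*(-85) - 58) = 1/289 + (22*(-85) - 58) = 1/289 + (-1870 - 58) = 1/289 - 1928 = -557191/289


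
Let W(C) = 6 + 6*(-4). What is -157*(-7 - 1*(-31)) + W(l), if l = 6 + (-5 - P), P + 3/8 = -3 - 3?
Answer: -3786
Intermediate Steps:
P = -51/8 (P = -3/8 + (-3 - 3) = -3/8 - 6 = -51/8 ≈ -6.3750)
l = 59/8 (l = 6 + (-5 - 1*(-51/8)) = 6 + (-5 + 51/8) = 6 + 11/8 = 59/8 ≈ 7.3750)
W(C) = -18 (W(C) = 6 - 24 = -18)
-157*(-7 - 1*(-31)) + W(l) = -157*(-7 - 1*(-31)) - 18 = -157*(-7 + 31) - 18 = -157*24 - 18 = -3768 - 18 = -3786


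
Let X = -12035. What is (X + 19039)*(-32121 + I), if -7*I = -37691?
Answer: -1310840624/7 ≈ -1.8726e+8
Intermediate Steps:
I = 37691/7 (I = -⅐*(-37691) = 37691/7 ≈ 5384.4)
(X + 19039)*(-32121 + I) = (-12035 + 19039)*(-32121 + 37691/7) = 7004*(-187156/7) = -1310840624/7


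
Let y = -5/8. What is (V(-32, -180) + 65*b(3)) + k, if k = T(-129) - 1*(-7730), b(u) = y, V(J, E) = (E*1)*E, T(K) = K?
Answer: 319683/8 ≈ 39960.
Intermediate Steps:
y = -5/8 (y = -5*1/8 = -5/8 ≈ -0.62500)
V(J, E) = E**2 (V(J, E) = E*E = E**2)
b(u) = -5/8
k = 7601 (k = -129 - 1*(-7730) = -129 + 7730 = 7601)
(V(-32, -180) + 65*b(3)) + k = ((-180)**2 + 65*(-5/8)) + 7601 = (32400 - 325/8) + 7601 = 258875/8 + 7601 = 319683/8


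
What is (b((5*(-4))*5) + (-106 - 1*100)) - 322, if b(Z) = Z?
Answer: -628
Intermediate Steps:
(b((5*(-4))*5) + (-106 - 1*100)) - 322 = ((5*(-4))*5 + (-106 - 1*100)) - 322 = (-20*5 + (-106 - 100)) - 322 = (-100 - 206) - 322 = -306 - 322 = -628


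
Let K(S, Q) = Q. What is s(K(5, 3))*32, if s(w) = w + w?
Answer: 192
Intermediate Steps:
s(w) = 2*w
s(K(5, 3))*32 = (2*3)*32 = 6*32 = 192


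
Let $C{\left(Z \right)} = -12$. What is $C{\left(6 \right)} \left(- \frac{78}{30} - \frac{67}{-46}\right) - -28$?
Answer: $\frac{4798}{115} \approx 41.722$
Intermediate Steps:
$C{\left(6 \right)} \left(- \frac{78}{30} - \frac{67}{-46}\right) - -28 = - 12 \left(- \frac{78}{30} - \frac{67}{-46}\right) - -28 = - 12 \left(\left(-78\right) \frac{1}{30} - - \frac{67}{46}\right) + 28 = - 12 \left(- \frac{13}{5} + \frac{67}{46}\right) + 28 = \left(-12\right) \left(- \frac{263}{230}\right) + 28 = \frac{1578}{115} + 28 = \frac{4798}{115}$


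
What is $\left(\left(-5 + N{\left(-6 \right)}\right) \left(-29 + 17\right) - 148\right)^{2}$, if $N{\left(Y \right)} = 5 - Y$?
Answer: $48400$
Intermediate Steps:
$\left(\left(-5 + N{\left(-6 \right)}\right) \left(-29 + 17\right) - 148\right)^{2} = \left(\left(-5 + \left(5 - -6\right)\right) \left(-29 + 17\right) - 148\right)^{2} = \left(\left(-5 + \left(5 + 6\right)\right) \left(-12\right) - 148\right)^{2} = \left(\left(-5 + 11\right) \left(-12\right) - 148\right)^{2} = \left(6 \left(-12\right) - 148\right)^{2} = \left(-72 - 148\right)^{2} = \left(-220\right)^{2} = 48400$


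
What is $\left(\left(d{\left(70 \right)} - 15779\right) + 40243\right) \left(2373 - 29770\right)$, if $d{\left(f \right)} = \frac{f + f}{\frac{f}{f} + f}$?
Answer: $- \frac{47590890348}{71} \approx -6.7029 \cdot 10^{8}$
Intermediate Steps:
$d{\left(f \right)} = \frac{2 f}{1 + f}$
$\left(\left(d{\left(70 \right)} - 15779\right) + 40243\right) \left(2373 - 29770\right) = \left(\left(2 \cdot 70 \frac{1}{1 + 70} - 15779\right) + 40243\right) \left(2373 - 29770\right) = \left(\left(2 \cdot 70 \cdot \frac{1}{71} - 15779\right) + 40243\right) \left(-27397\right) = \left(\left(\frac{140}{71} - 15779\right) + 40243\right) \left(-27397\right) = \left(- \frac{1120169}{71} + 40243\right) \left(-27397\right) = \frac{1737084}{71} \left(-27397\right) = - \frac{47590890348}{71}$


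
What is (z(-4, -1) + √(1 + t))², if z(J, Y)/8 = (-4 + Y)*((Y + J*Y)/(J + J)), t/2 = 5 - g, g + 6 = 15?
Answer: 218 + 30*I*√7 ≈ 218.0 + 79.373*I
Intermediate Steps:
g = 9 (g = -6 + 15 = 9)
t = -8 (t = 2*(5 - 1*9) = 2*(5 - 9) = 2*(-4) = -8)
z(J, Y) = 4*(-4 + Y)*(Y + J*Y)/J (z(J, Y) = 8*((-4 + Y)*((Y + J*Y)/(J + J))) = 8*((-4 + Y)*((Y + J*Y)/((2*J)))) = 8*((-4 + Y)*((Y + J*Y)*(1/(2*J)))) = 8*((-4 + Y)*((Y + J*Y)/(2*J))) = 8*((-4 + Y)*(Y + J*Y)/(2*J)) = 4*(-4 + Y)*(Y + J*Y)/J)
(z(-4, -1) + √(1 + t))² = (4*(-1)*(-4 - 1 - 4*(-4 - 1))/(-4) + √(1 - 8))² = (4*(-1)*(-¼)*(-4 - 1 - 4*(-5)) + √(-7))² = (4*(-1)*(-¼)*(-4 - 1 + 20) + I*√7)² = (4*(-1)*(-¼)*15 + I*√7)² = (15 + I*√7)²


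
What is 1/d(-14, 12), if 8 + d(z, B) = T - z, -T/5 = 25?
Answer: -1/119 ≈ -0.0084034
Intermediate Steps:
T = -125 (T = -5*25 = -125)
d(z, B) = -133 - z (d(z, B) = -8 + (-125 - z) = -133 - z)
1/d(-14, 12) = 1/(-133 - 1*(-14)) = 1/(-133 + 14) = 1/(-119) = -1/119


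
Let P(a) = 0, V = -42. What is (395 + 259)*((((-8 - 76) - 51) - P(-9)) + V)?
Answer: -115758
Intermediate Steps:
(395 + 259)*((((-8 - 76) - 51) - P(-9)) + V) = (395 + 259)*((((-8 - 76) - 51) - 1*0) - 42) = 654*(((-84 - 51) + 0) - 42) = 654*((-135 + 0) - 42) = 654*(-135 - 42) = 654*(-177) = -115758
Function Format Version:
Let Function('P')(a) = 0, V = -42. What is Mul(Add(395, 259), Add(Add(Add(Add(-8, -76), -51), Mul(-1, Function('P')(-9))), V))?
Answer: -115758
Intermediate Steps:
Mul(Add(395, 259), Add(Add(Add(Add(-8, -76), -51), Mul(-1, Function('P')(-9))), V)) = Mul(Add(395, 259), Add(Add(Add(Add(-8, -76), -51), Mul(-1, 0)), -42)) = Mul(654, Add(Add(Add(-84, -51), 0), -42)) = Mul(654, Add(Add(-135, 0), -42)) = Mul(654, Add(-135, -42)) = Mul(654, -177) = -115758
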